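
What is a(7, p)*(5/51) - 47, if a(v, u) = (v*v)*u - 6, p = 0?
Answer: -809/17 ≈ -47.588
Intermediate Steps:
a(v, u) = -6 + u*v**2 (a(v, u) = v**2*u - 6 = u*v**2 - 6 = -6 + u*v**2)
a(7, p)*(5/51) - 47 = (-6 + 0*7**2)*(5/51) - 47 = (-6 + 0*49)*(5*(1/51)) - 47 = (-6 + 0)*(5/51) - 47 = -6*5/51 - 47 = -10/17 - 47 = -809/17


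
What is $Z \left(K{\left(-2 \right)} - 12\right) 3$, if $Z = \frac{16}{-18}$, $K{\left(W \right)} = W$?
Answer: $\frac{112}{3} \approx 37.333$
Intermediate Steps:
$Z = - \frac{8}{9}$ ($Z = 16 \left(- \frac{1}{18}\right) = - \frac{8}{9} \approx -0.88889$)
$Z \left(K{\left(-2 \right)} - 12\right) 3 = - \frac{8 \left(-2 - 12\right)}{9} \cdot 3 = \left(- \frac{8}{9}\right) \left(-14\right) 3 = \frac{112}{9} \cdot 3 = \frac{112}{3}$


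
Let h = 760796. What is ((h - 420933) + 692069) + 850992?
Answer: 1882924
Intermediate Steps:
((h - 420933) + 692069) + 850992 = ((760796 - 420933) + 692069) + 850992 = (339863 + 692069) + 850992 = 1031932 + 850992 = 1882924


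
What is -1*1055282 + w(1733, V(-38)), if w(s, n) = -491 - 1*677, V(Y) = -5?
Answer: -1056450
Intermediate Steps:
w(s, n) = -1168 (w(s, n) = -491 - 677 = -1168)
-1*1055282 + w(1733, V(-38)) = -1*1055282 - 1168 = -1055282 - 1168 = -1056450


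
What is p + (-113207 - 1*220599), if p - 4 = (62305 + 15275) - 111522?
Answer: -367744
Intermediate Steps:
p = -33938 (p = 4 + ((62305 + 15275) - 111522) = 4 + (77580 - 111522) = 4 - 33942 = -33938)
p + (-113207 - 1*220599) = -33938 + (-113207 - 1*220599) = -33938 + (-113207 - 220599) = -33938 - 333806 = -367744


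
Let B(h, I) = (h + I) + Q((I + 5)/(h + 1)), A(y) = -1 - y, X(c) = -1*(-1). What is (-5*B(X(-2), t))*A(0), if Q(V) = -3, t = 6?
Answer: 20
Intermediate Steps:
X(c) = 1
B(h, I) = -3 + I + h (B(h, I) = (h + I) - 3 = (I + h) - 3 = -3 + I + h)
(-5*B(X(-2), t))*A(0) = (-5*(-3 + 6 + 1))*(-1 - 1*0) = (-5*4)*(-1 + 0) = -20*(-1) = 20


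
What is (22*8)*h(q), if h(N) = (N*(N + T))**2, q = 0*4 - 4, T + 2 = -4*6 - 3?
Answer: 3066624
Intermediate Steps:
T = -29 (T = -2 + (-4*6 - 3) = -2 + (-24 - 3) = -2 - 27 = -29)
q = -4 (q = 0 - 4 = -4)
h(N) = N**2*(-29 + N)**2 (h(N) = (N*(N - 29))**2 = (N*(-29 + N))**2 = N**2*(-29 + N)**2)
(22*8)*h(q) = (22*8)*((-4)**2*(-29 - 4)**2) = 176*(16*(-33)**2) = 176*(16*1089) = 176*17424 = 3066624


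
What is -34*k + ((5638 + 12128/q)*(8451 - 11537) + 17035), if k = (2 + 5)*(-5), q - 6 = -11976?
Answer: -104004434851/5985 ≈ -1.7378e+7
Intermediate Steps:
q = -11970 (q = 6 - 11976 = -11970)
k = -35 (k = 7*(-5) = -35)
-34*k + ((5638 + 12128/q)*(8451 - 11537) + 17035) = -34*(-35) + ((5638 + 12128/(-11970))*(8451 - 11537) + 17035) = 1190 + ((5638 + 12128*(-1/11970))*(-3086) + 17035) = 1190 + ((5638 - 6064/5985)*(-3086) + 17035) = 1190 + ((33737366/5985)*(-3086) + 17035) = 1190 + (-104113511476/5985 + 17035) = 1190 - 104011557001/5985 = -104004434851/5985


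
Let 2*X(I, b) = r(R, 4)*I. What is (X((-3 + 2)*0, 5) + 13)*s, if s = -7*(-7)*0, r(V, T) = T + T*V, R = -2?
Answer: 0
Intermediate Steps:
X(I, b) = -2*I (X(I, b) = ((4*(1 - 2))*I)/2 = ((4*(-1))*I)/2 = (-4*I)/2 = -2*I)
s = 0 (s = 49*0 = 0)
(X((-3 + 2)*0, 5) + 13)*s = (-2*(-3 + 2)*0 + 13)*0 = (-(-2)*0 + 13)*0 = (-2*0 + 13)*0 = (0 + 13)*0 = 13*0 = 0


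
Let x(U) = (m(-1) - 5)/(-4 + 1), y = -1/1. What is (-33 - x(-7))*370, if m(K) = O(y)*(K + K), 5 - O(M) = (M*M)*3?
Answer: -13320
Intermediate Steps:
y = -1 (y = -1*1 = -1)
O(M) = 5 - 3*M² (O(M) = 5 - M*M*3 = 5 - M²*3 = 5 - 3*M²)
m(K) = 4*K (m(K) = (5 - 3*(-1)²)*(K + K) = (5 - 3*1)*(2*K) = (5 - 3)*(2*K) = 2*(2*K) = 4*K)
x(U) = 3 (x(U) = (4*(-1) - 5)/(-4 + 1) = (-4 - 5)/(-3) = -9*(-⅓) = 3)
(-33 - x(-7))*370 = (-33 - 1*3)*370 = (-33 - 3)*370 = -36*370 = -13320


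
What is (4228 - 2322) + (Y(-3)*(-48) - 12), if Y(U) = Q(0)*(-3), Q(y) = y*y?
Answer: 1894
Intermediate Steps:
Q(y) = y²
Y(U) = 0 (Y(U) = 0²*(-3) = 0*(-3) = 0)
(4228 - 2322) + (Y(-3)*(-48) - 12) = (4228 - 2322) + (0*(-48) - 12) = 1906 + (0 - 12) = 1906 - 12 = 1894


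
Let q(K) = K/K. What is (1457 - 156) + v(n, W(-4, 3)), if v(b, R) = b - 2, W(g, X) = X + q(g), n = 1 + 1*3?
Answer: 1303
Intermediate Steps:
n = 4 (n = 1 + 3 = 4)
q(K) = 1
W(g, X) = 1 + X (W(g, X) = X + 1 = 1 + X)
v(b, R) = -2 + b
(1457 - 156) + v(n, W(-4, 3)) = (1457 - 156) + (-2 + 4) = 1301 + 2 = 1303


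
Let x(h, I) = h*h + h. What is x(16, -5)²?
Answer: 73984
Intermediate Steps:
x(h, I) = h + h² (x(h, I) = h² + h = h + h²)
x(16, -5)² = (16*(1 + 16))² = (16*17)² = 272² = 73984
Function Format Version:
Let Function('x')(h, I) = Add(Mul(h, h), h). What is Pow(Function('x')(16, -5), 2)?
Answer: 73984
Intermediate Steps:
Function('x')(h, I) = Add(h, Pow(h, 2)) (Function('x')(h, I) = Add(Pow(h, 2), h) = Add(h, Pow(h, 2)))
Pow(Function('x')(16, -5), 2) = Pow(Mul(16, Add(1, 16)), 2) = Pow(Mul(16, 17), 2) = Pow(272, 2) = 73984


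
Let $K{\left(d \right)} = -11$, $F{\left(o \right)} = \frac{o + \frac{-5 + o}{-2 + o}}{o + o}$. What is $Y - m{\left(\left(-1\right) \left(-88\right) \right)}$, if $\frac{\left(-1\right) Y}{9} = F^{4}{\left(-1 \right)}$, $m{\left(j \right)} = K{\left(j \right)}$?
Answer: $\frac{167}{16} \approx 10.438$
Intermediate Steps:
$F{\left(o \right)} = \frac{o + \frac{-5 + o}{-2 + o}}{2 o}$
$m{\left(j \right)} = -11$
$Y = - \frac{9}{16}$ ($Y = - 9 \left(\frac{-5 + \left(-1\right)^{2} - -1}{2 \left(-1\right) \left(-2 - 1\right)}\right)^{4} = - 9 \left(\frac{1}{2} \left(-1\right) \frac{1}{-3} \left(-5 + 1 + 1\right)\right)^{4} = - 9 \left(\frac{1}{2} \left(-1\right) \left(- \frac{1}{3}\right) \left(-3\right)\right)^{4} = - 9 \left(- \frac{1}{2}\right)^{4} = \left(-9\right) \frac{1}{16} = - \frac{9}{16} \approx -0.5625$)
$Y - m{\left(\left(-1\right) \left(-88\right) \right)} = - \frac{9}{16} - -11 = - \frac{9}{16} + 11 = \frac{167}{16}$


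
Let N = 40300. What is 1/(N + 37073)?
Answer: 1/77373 ≈ 1.2924e-5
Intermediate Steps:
1/(N + 37073) = 1/(40300 + 37073) = 1/77373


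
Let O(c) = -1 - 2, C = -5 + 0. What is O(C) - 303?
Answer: -306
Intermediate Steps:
C = -5
O(c) = -3
O(C) - 303 = -3 - 303 = -306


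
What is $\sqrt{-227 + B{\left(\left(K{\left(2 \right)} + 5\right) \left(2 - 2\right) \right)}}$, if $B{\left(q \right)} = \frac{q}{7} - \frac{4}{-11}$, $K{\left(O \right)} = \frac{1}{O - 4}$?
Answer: $\frac{3 i \sqrt{3047}}{11} \approx 15.054 i$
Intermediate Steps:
$K{\left(O \right)} = \frac{1}{-4 + O}$
$B{\left(q \right)} = \frac{4}{11} + \frac{q}{7}$ ($B{\left(q \right)} = q \frac{1}{7} - - \frac{4}{11} = \frac{q}{7} + \frac{4}{11} = \frac{4}{11} + \frac{q}{7}$)
$\sqrt{-227 + B{\left(\left(K{\left(2 \right)} + 5\right) \left(2 - 2\right) \right)}} = \sqrt{-227 + \left(\frac{4}{11} + \frac{\left(\frac{1}{-4 + 2} + 5\right) \left(2 - 2\right)}{7}\right)} = \sqrt{-227 + \left(\frac{4}{11} + \frac{\left(\frac{1}{-2} + 5\right) 0}{7}\right)} = \sqrt{-227 + \left(\frac{4}{11} + \frac{\left(- \frac{1}{2} + 5\right) 0}{7}\right)} = \sqrt{-227 + \left(\frac{4}{11} + \frac{\frac{9}{2} \cdot 0}{7}\right)} = \sqrt{-227 + \left(\frac{4}{11} + \frac{1}{7} \cdot 0\right)} = \sqrt{-227 + \left(\frac{4}{11} + 0\right)} = \sqrt{-227 + \frac{4}{11}} = \sqrt{- \frac{2493}{11}} = \frac{3 i \sqrt{3047}}{11}$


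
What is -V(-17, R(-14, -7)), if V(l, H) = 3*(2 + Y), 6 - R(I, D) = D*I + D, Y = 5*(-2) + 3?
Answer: 15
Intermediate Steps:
Y = -7 (Y = -10 + 3 = -7)
R(I, D) = 6 - D - D*I (R(I, D) = 6 - (D*I + D) = 6 - (D + D*I) = 6 + (-D - D*I) = 6 - D - D*I)
V(l, H) = -15 (V(l, H) = 3*(2 - 7) = 3*(-5) = -15)
-V(-17, R(-14, -7)) = -1*(-15) = 15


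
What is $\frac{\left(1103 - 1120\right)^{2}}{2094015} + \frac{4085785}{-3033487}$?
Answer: $- \frac{8554818399032}{6352167280305} \approx -1.3468$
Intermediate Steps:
$\frac{\left(1103 - 1120\right)^{2}}{2094015} + \frac{4085785}{-3033487} = \left(-17\right)^{2} \cdot \frac{1}{2094015} + 4085785 \left(- \frac{1}{3033487}\right) = 289 \cdot \frac{1}{2094015} - \frac{4085785}{3033487} = \frac{289}{2094015} - \frac{4085785}{3033487} = - \frac{8554818399032}{6352167280305}$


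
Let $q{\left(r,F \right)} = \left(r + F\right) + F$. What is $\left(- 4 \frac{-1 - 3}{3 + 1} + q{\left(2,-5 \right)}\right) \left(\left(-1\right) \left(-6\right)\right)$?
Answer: $-24$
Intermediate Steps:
$q{\left(r,F \right)} = r + 2 F$ ($q{\left(r,F \right)} = \left(F + r\right) + F = r + 2 F$)
$\left(- 4 \frac{-1 - 3}{3 + 1} + q{\left(2,-5 \right)}\right) \left(\left(-1\right) \left(-6\right)\right) = \left(- 4 \frac{-1 - 3}{3 + 1} + \left(2 + 2 \left(-5\right)\right)\right) \left(\left(-1\right) \left(-6\right)\right) = \left(- 4 \left(- \frac{4}{4}\right) + \left(2 - 10\right)\right) 6 = \left(- 4 \left(\left(-4\right) \frac{1}{4}\right) - 8\right) 6 = \left(\left(-4\right) \left(-1\right) - 8\right) 6 = \left(4 - 8\right) 6 = \left(-4\right) 6 = -24$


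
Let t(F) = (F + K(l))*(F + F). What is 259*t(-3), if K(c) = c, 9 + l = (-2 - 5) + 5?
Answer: 21756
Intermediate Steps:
l = -11 (l = -9 + ((-2 - 5) + 5) = -9 + (-7 + 5) = -9 - 2 = -11)
t(F) = 2*F*(-11 + F) (t(F) = (F - 11)*(F + F) = (-11 + F)*(2*F) = 2*F*(-11 + F))
259*t(-3) = 259*(2*(-3)*(-11 - 3)) = 259*(2*(-3)*(-14)) = 259*84 = 21756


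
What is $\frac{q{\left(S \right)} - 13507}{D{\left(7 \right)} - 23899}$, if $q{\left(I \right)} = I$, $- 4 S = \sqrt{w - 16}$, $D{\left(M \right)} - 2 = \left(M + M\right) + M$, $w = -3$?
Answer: $\frac{13507}{23876} + \frac{i \sqrt{19}}{95504} \approx 0.56571 + 4.5641 \cdot 10^{-5} i$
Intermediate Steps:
$D{\left(M \right)} = 2 + 3 M$ ($D{\left(M \right)} = 2 + \left(\left(M + M\right) + M\right) = 2 + \left(2 M + M\right) = 2 + 3 M$)
$S = - \frac{i \sqrt{19}}{4}$ ($S = - \frac{\sqrt{-3 - 16}}{4} = - \frac{\sqrt{-19}}{4} = - \frac{i \sqrt{19}}{4} \approx - 1.0897 i$)
$\frac{q{\left(S \right)} - 13507}{D{\left(7 \right)} - 23899} = \frac{- \frac{i \sqrt{19}}{4} - 13507}{\left(2 + 3 \cdot 7\right) - 23899} = \frac{-13507 - \frac{i \sqrt{19}}{4}}{\left(2 + 21\right) - 23899} = \frac{-13507 - \frac{i \sqrt{19}}{4}}{23 - 23899} = \frac{-13507 - \frac{i \sqrt{19}}{4}}{-23876} = \left(-13507 - \frac{i \sqrt{19}}{4}\right) \left(- \frac{1}{23876}\right) = \frac{13507}{23876} + \frac{i \sqrt{19}}{95504}$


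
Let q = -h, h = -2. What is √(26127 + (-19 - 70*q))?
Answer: 4*√1623 ≈ 161.15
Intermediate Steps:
q = 2 (q = -1*(-2) = 2)
√(26127 + (-19 - 70*q)) = √(26127 + (-19 - 70*2)) = √(26127 + (-19 - 140)) = √(26127 - 159) = √25968 = 4*√1623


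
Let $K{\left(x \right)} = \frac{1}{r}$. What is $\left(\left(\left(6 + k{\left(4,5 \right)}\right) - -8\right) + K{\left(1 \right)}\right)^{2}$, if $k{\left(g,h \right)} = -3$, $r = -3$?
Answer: $\frac{1024}{9} \approx 113.78$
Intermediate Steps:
$K{\left(x \right)} = - \frac{1}{3}$ ($K{\left(x \right)} = \frac{1}{-3} = - \frac{1}{3}$)
$\left(\left(\left(6 + k{\left(4,5 \right)}\right) - -8\right) + K{\left(1 \right)}\right)^{2} = \left(\left(\left(6 - 3\right) - -8\right) - \frac{1}{3}\right)^{2} = \left(\left(3 + 8\right) - \frac{1}{3}\right)^{2} = \left(11 - \frac{1}{3}\right)^{2} = \left(\frac{32}{3}\right)^{2} = \frac{1024}{9}$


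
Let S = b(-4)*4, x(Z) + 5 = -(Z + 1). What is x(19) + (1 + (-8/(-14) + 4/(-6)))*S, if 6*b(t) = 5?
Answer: -1385/63 ≈ -21.984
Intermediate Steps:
b(t) = 5/6 (b(t) = (1/6)*5 = 5/6)
x(Z) = -6 - Z (x(Z) = -5 - (Z + 1) = -5 - (1 + Z) = -5 + (-1 - Z) = -6 - Z)
S = 10/3 (S = (5/6)*4 = 10/3 ≈ 3.3333)
x(19) + (1 + (-8/(-14) + 4/(-6)))*S = (-6 - 1*19) + (1 + (-8/(-14) + 4/(-6)))*(10/3) = (-6 - 19) + (1 + (-8*(-1/14) + 4*(-1/6)))*(10/3) = -25 + (1 + (4/7 - 2/3))*(10/3) = -25 + (1 - 2/21)*(10/3) = -25 + (19/21)*(10/3) = -25 + 190/63 = -1385/63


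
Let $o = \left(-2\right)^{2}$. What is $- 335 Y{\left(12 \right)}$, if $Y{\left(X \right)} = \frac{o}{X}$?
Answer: $- \frac{335}{3} \approx -111.67$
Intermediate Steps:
$o = 4$
$Y{\left(X \right)} = \frac{4}{X}$
$- 335 Y{\left(12 \right)} = - 335 \cdot \frac{4}{12} = - 335 \cdot 4 \cdot \frac{1}{12} = \left(-335\right) \frac{1}{3} = - \frac{335}{3}$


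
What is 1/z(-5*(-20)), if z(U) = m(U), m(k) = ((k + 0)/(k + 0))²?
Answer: 1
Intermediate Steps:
m(k) = 1 (m(k) = (k/k)² = 1² = 1)
z(U) = 1
1/z(-5*(-20)) = 1/1 = 1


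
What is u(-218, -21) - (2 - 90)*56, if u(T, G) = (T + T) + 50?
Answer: 4542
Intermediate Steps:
u(T, G) = 50 + 2*T (u(T, G) = 2*T + 50 = 50 + 2*T)
u(-218, -21) - (2 - 90)*56 = (50 + 2*(-218)) - (2 - 90)*56 = (50 - 436) - (-88)*56 = -386 - 1*(-4928) = -386 + 4928 = 4542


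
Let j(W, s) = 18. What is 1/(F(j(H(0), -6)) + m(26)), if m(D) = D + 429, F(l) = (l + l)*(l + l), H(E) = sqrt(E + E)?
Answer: 1/1751 ≈ 0.00057110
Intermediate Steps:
H(E) = sqrt(2)*sqrt(E) (H(E) = sqrt(2*E) = sqrt(2)*sqrt(E))
F(l) = 4*l**2 (F(l) = (2*l)*(2*l) = 4*l**2)
m(D) = 429 + D
1/(F(j(H(0), -6)) + m(26)) = 1/(4*18**2 + (429 + 26)) = 1/(4*324 + 455) = 1/(1296 + 455) = 1/1751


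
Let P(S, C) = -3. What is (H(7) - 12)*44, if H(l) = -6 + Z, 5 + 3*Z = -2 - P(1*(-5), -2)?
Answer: -2552/3 ≈ -850.67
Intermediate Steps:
Z = -4/3 (Z = -5/3 + (-2 - 1*(-3))/3 = -5/3 + (-2 + 3)/3 = -5/3 + (⅓)*1 = -5/3 + ⅓ = -4/3 ≈ -1.3333)
H(l) = -22/3 (H(l) = -6 - 4/3 = -22/3)
(H(7) - 12)*44 = (-22/3 - 12)*44 = -58/3*44 = -2552/3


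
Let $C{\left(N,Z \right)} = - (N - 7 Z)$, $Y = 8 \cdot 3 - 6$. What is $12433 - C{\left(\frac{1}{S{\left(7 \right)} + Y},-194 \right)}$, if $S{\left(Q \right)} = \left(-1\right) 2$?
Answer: $\frac{220657}{16} \approx 13791.0$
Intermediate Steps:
$S{\left(Q \right)} = -2$
$Y = 18$ ($Y = 24 - 6 = 18$)
$C{\left(N,Z \right)} = - N + 7 Z$
$12433 - C{\left(\frac{1}{S{\left(7 \right)} + Y},-194 \right)} = 12433 - \left(- \frac{1}{-2 + 18} + 7 \left(-194\right)\right) = 12433 - \left(- \frac{1}{16} - 1358\right) = 12433 - - \frac{21729}{16} = 12433 + \frac{21729}{16} = \frac{220657}{16}$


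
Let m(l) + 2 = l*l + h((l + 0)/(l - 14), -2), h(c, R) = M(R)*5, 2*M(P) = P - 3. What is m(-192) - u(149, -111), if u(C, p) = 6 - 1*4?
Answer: 73695/2 ≈ 36848.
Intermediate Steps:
M(P) = -3/2 + P/2 (M(P) = (P - 3)/2 = (-3 + P)/2 = -3/2 + P/2)
h(c, R) = -15/2 + 5*R/2 (h(c, R) = (-3/2 + R/2)*5 = -15/2 + 5*R/2)
u(C, p) = 2 (u(C, p) = 6 - 4 = 2)
m(l) = -29/2 + l² (m(l) = -2 + (l*l + (-15/2 + (5/2)*(-2))) = -2 + (l² + (-15/2 - 5)) = -2 + (l² - 25/2) = -2 + (-25/2 + l²) = -29/2 + l²)
m(-192) - u(149, -111) = (-29/2 + (-192)²) - 1*2 = (-29/2 + 36864) - 2 = 73699/2 - 2 = 73695/2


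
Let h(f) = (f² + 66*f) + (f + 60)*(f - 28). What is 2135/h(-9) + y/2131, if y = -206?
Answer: -1008817/1022880 ≈ -0.98625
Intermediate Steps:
h(f) = f² + 66*f + (-28 + f)*(60 + f) (h(f) = (f² + 66*f) + (60 + f)*(-28 + f) = (f² + 66*f) + (-28 + f)*(60 + f) = f² + 66*f + (-28 + f)*(60 + f))
2135/h(-9) + y/2131 = 2135/(-1680 + 2*(-9)² + 98*(-9)) - 206/2131 = 2135/(-1680 + 2*81 - 882) - 206*1/2131 = 2135/(-1680 + 162 - 882) - 206/2131 = 2135/(-2400) - 206/2131 = 2135*(-1/2400) - 206/2131 = -427/480 - 206/2131 = -1008817/1022880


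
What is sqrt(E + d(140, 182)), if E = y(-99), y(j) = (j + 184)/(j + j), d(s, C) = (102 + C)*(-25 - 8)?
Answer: I*sqrt(40826302)/66 ≈ 96.811*I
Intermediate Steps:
d(s, C) = -3366 - 33*C (d(s, C) = (102 + C)*(-33) = -3366 - 33*C)
y(j) = (184 + j)/(2*j) (y(j) = (184 + j)/((2*j)) = (184 + j)*(1/(2*j)) = (184 + j)/(2*j))
E = -85/198 (E = (1/2)*(184 - 99)/(-99) = (1/2)*(-1/99)*85 = -85/198 ≈ -0.42929)
sqrt(E + d(140, 182)) = sqrt(-85/198 + (-3366 - 33*182)) = sqrt(-85/198 + (-3366 - 6006)) = sqrt(-85/198 - 9372) = sqrt(-1855741/198) = I*sqrt(40826302)/66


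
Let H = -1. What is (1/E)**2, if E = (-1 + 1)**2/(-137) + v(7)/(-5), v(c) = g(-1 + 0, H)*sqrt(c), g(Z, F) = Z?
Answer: 25/7 ≈ 3.5714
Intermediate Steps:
v(c) = -sqrt(c) (v(c) = (-1 + 0)*sqrt(c) = -sqrt(c))
E = sqrt(7)/5 (E = (-1 + 1)**2/(-137) - sqrt(7)/(-5) = 0**2*(-1/137) - sqrt(7)*(-1/5) = 0*(-1/137) + sqrt(7)/5 = 0 + sqrt(7)/5 = sqrt(7)/5 ≈ 0.52915)
(1/E)**2 = (1/(sqrt(7)/5))**2 = (5*sqrt(7)/7)**2 = 25/7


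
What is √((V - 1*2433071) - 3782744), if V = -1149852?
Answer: I*√7365667 ≈ 2714.0*I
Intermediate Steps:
√((V - 1*2433071) - 3782744) = √((-1149852 - 1*2433071) - 3782744) = √((-1149852 - 2433071) - 3782744) = √(-3582923 - 3782744) = √(-7365667) = I*√7365667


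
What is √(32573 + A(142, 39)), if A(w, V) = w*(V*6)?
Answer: √65801 ≈ 256.52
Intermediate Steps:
A(w, V) = 6*V*w (A(w, V) = w*(6*V) = 6*V*w)
√(32573 + A(142, 39)) = √(32573 + 6*39*142) = √(32573 + 33228) = √65801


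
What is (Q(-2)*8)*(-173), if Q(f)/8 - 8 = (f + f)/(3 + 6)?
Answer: -752896/9 ≈ -83655.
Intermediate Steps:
Q(f) = 64 + 16*f/9 (Q(f) = 64 + 8*((f + f)/(3 + 6)) = 64 + 8*((2*f)/9) = 64 + 8*((2*f)*(⅑)) = 64 + 8*(2*f/9) = 64 + 16*f/9)
(Q(-2)*8)*(-173) = ((64 + (16/9)*(-2))*8)*(-173) = ((64 - 32/9)*8)*(-173) = ((544/9)*8)*(-173) = (4352/9)*(-173) = -752896/9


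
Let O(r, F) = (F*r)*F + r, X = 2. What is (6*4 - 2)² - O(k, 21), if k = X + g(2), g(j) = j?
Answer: -1284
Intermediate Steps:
k = 4 (k = 2 + 2 = 4)
O(r, F) = r + r*F² (O(r, F) = r*F² + r = r + r*F²)
(6*4 - 2)² - O(k, 21) = (6*4 - 2)² - 4*(1 + 21²) = (24 - 2)² - 4*(1 + 441) = 22² - 4*442 = 484 - 1*1768 = 484 - 1768 = -1284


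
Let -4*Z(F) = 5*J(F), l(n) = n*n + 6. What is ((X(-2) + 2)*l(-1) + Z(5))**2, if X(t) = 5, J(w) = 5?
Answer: 29241/16 ≈ 1827.6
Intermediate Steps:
l(n) = 6 + n**2 (l(n) = n**2 + 6 = 6 + n**2)
Z(F) = -25/4 (Z(F) = -5*5/4 = -1/4*25 = -25/4)
((X(-2) + 2)*l(-1) + Z(5))**2 = ((5 + 2)*(6 + (-1)**2) - 25/4)**2 = (7*(6 + 1) - 25/4)**2 = (7*7 - 25/4)**2 = (49 - 25/4)**2 = (171/4)**2 = 29241/16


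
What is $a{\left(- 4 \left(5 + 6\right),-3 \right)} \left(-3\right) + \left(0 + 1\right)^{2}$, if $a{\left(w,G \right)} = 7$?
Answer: $-20$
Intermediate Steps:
$a{\left(- 4 \left(5 + 6\right),-3 \right)} \left(-3\right) + \left(0 + 1\right)^{2} = 7 \left(-3\right) + \left(0 + 1\right)^{2} = -21 + 1^{2} = -21 + 1 = -20$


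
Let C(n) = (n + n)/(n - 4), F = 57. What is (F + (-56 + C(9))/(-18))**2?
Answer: 7268416/2025 ≈ 3589.3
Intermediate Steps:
C(n) = 2*n/(-4 + n) (C(n) = (2*n)/(-4 + n) = 2*n/(-4 + n))
(F + (-56 + C(9))/(-18))**2 = (57 + (-56 + 2*9/(-4 + 9))/(-18))**2 = (57 + (-56 + 2*9/5)*(-1/18))**2 = (57 + (-56 + 2*9*(1/5))*(-1/18))**2 = (57 + (-56 + 18/5)*(-1/18))**2 = (57 - 262/5*(-1/18))**2 = (57 + 131/45)**2 = (2696/45)**2 = 7268416/2025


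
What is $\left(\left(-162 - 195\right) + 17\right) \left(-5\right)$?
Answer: $1700$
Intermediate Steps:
$\left(\left(-162 - 195\right) + 17\right) \left(-5\right) = \left(-357 + 17\right) \left(-5\right) = \left(-340\right) \left(-5\right) = 1700$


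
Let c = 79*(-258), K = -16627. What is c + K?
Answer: -37009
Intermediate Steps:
c = -20382
c + K = -20382 - 16627 = -37009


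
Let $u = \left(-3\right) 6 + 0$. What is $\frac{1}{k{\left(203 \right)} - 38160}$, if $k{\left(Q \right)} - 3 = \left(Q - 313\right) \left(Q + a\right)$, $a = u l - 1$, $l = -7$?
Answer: $- \frac{1}{74237} \approx -1.347 \cdot 10^{-5}$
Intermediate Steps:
$u = -18$ ($u = -18 + 0 = -18$)
$a = 125$ ($a = \left(-18\right) \left(-7\right) - 1 = 126 - 1 = 125$)
$k{\left(Q \right)} = 3 + \left(-313 + Q\right) \left(125 + Q\right)$ ($k{\left(Q \right)} = 3 + \left(Q - 313\right) \left(Q + 125\right) = 3 + \left(-313 + Q\right) \left(125 + Q\right)$)
$\frac{1}{k{\left(203 \right)} - 38160} = \frac{1}{\left(-39122 + 203^{2} - 38164\right) - 38160} = \frac{1}{\left(-39122 + 41209 - 38164\right) - 38160} = \frac{1}{-36077 - 38160} = \frac{1}{-74237} = - \frac{1}{74237}$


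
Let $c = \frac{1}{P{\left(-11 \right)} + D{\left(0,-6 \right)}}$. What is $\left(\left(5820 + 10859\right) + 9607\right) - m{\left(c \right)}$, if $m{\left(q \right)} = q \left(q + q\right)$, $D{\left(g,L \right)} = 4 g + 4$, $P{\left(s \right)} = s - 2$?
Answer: $\frac{2129164}{81} \approx 26286.0$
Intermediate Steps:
$P{\left(s \right)} = -2 + s$
$D{\left(g,L \right)} = 4 + 4 g$
$c = - \frac{1}{9}$ ($c = \frac{1}{\left(-2 - 11\right) + \left(4 + 4 \cdot 0\right)} = \frac{1}{-13 + \left(4 + 0\right)} = \frac{1}{-13 + 4} = \frac{1}{-9} = - \frac{1}{9} \approx -0.11111$)
$m{\left(q \right)} = 2 q^{2}$ ($m{\left(q \right)} = q 2 q = 2 q^{2}$)
$\left(\left(5820 + 10859\right) + 9607\right) - m{\left(c \right)} = \left(\left(5820 + 10859\right) + 9607\right) - 2 \left(- \frac{1}{9}\right)^{2} = \left(16679 + 9607\right) - 2 \cdot \frac{1}{81} = 26286 - \frac{2}{81} = \frac{2129164}{81}$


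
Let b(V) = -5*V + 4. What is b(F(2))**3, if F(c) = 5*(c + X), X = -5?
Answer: 493039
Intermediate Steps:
F(c) = -25 + 5*c (F(c) = 5*(c - 5) = 5*(-5 + c) = -25 + 5*c)
b(V) = 4 - 5*V
b(F(2))**3 = (4 - 5*(-25 + 5*2))**3 = (4 - 5*(-25 + 10))**3 = (4 - 5*(-15))**3 = (4 + 75)**3 = 79**3 = 493039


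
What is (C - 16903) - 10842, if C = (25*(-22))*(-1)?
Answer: -27195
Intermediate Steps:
C = 550 (C = -550*(-1) = 550)
(C - 16903) - 10842 = (550 - 16903) - 10842 = -16353 - 10842 = -27195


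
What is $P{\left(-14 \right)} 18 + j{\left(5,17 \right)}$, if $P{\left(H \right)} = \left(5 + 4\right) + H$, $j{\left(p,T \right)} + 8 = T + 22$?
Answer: $-59$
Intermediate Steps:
$j{\left(p,T \right)} = 14 + T$ ($j{\left(p,T \right)} = -8 + \left(T + 22\right) = -8 + \left(22 + T\right) = 14 + T$)
$P{\left(H \right)} = 9 + H$
$P{\left(-14 \right)} 18 + j{\left(5,17 \right)} = \left(9 - 14\right) 18 + \left(14 + 17\right) = \left(-5\right) 18 + 31 = -90 + 31 = -59$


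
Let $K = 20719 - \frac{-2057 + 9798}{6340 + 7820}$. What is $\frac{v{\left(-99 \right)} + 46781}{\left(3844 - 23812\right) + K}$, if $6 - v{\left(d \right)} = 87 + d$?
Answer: $\frac{662673840}{10626419} \approx 62.361$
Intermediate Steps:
$v{\left(d \right)} = -81 - d$ ($v{\left(d \right)} = 6 - \left(87 + d\right) = -81 - d$)
$K = \frac{293373299}{14160}$ ($K = 20719 - \frac{7741}{14160} = \frac{293373299}{14160} \approx 20718.0$)
$\frac{v{\left(-99 \right)} + 46781}{\left(3844 - 23812\right) + K} = \frac{\left(-81 - -99\right) + 46781}{\left(3844 - 23812\right) + \frac{293373299}{14160}} = \frac{\left(-81 + 99\right) + 46781}{\left(3844 - 23812\right) + \frac{293373299}{14160}} = \frac{18 + 46781}{-19968 + \frac{293373299}{14160}} = \frac{46799}{\frac{10626419}{14160}} = 46799 \cdot \frac{14160}{10626419} = \frac{662673840}{10626419}$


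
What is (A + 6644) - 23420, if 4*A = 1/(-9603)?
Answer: -644399713/38412 ≈ -16776.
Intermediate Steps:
A = -1/38412 (A = (¼)/(-9603) = (¼)*(-1/9603) = -1/38412 ≈ -2.6034e-5)
(A + 6644) - 23420 = (-1/38412 + 6644) - 23420 = 255209327/38412 - 23420 = -644399713/38412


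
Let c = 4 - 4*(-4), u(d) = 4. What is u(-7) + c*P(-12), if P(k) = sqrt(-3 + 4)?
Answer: 24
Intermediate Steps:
P(k) = 1 (P(k) = sqrt(1) = 1)
c = 20 (c = 4 + 16 = 20)
u(-7) + c*P(-12) = 4 + 20*1 = 4 + 20 = 24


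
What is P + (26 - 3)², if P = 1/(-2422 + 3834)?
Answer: 746949/1412 ≈ 529.00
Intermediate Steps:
P = 1/1412 ≈ 0.00070821
P + (26 - 3)² = 1/1412 + (26 - 3)² = 1/1412 + 23² = 1/1412 + 529 = 746949/1412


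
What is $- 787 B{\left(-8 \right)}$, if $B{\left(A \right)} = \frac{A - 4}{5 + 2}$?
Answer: $\frac{9444}{7} \approx 1349.1$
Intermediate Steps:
$B{\left(A \right)} = - \frac{4}{7} + \frac{A}{7}$ ($B{\left(A \right)} = \frac{-4 + A}{7} = \left(-4 + A\right) \frac{1}{7} = - \frac{4}{7} + \frac{A}{7}$)
$- 787 B{\left(-8 \right)} = - 787 \left(- \frac{4}{7} + \frac{1}{7} \left(-8\right)\right) = - 787 \left(- \frac{4}{7} - \frac{8}{7}\right) = \left(-787\right) \left(- \frac{12}{7}\right) = \frac{9444}{7}$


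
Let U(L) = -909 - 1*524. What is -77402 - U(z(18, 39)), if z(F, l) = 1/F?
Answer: -75969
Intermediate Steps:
U(L) = -1433 (U(L) = -909 - 524 = -1433)
-77402 - U(z(18, 39)) = -77402 - 1*(-1433) = -77402 + 1433 = -75969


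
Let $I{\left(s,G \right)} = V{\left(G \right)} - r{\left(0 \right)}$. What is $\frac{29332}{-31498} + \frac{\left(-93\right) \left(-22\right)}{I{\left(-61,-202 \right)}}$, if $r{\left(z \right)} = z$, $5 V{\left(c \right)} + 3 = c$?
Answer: $- \frac{32823760}{645709} \approx -50.834$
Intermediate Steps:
$V{\left(c \right)} = - \frac{3}{5} + \frac{c}{5}$
$I{\left(s,G \right)} = - \frac{3}{5} + \frac{G}{5}$ ($I{\left(s,G \right)} = \left(- \frac{3}{5} + \frac{G}{5}\right) - 0 = \left(- \frac{3}{5} + \frac{G}{5}\right) + 0 = - \frac{3}{5} + \frac{G}{5}$)
$\frac{29332}{-31498} + \frac{\left(-93\right) \left(-22\right)}{I{\left(-61,-202 \right)}} = \frac{29332}{-31498} + \frac{\left(-93\right) \left(-22\right)}{- \frac{3}{5} + \frac{1}{5} \left(-202\right)} = 29332 \left(- \frac{1}{31498}\right) + \frac{2046}{- \frac{3}{5} - \frac{202}{5}} = - \frac{14666}{15749} + \frac{2046}{-41} = - \frac{14666}{15749} + 2046 \left(- \frac{1}{41}\right) = - \frac{14666}{15749} - \frac{2046}{41} = - \frac{32823760}{645709}$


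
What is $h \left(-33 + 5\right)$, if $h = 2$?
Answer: $-56$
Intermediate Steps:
$h \left(-33 + 5\right) = 2 \left(-33 + 5\right) = 2 \left(-28\right) = -56$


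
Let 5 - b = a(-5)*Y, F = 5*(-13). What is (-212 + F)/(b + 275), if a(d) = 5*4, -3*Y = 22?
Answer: -831/1280 ≈ -0.64922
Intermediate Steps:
Y = -22/3 (Y = -⅓*22 = -22/3 ≈ -7.3333)
a(d) = 20
F = -65
b = 455/3 (b = 5 - 20*(-22)/3 = 5 - 1*(-440/3) = 5 + 440/3 = 455/3 ≈ 151.67)
(-212 + F)/(b + 275) = (-212 - 65)/(455/3 + 275) = -277/1280/3 = -277*3/1280 = -831/1280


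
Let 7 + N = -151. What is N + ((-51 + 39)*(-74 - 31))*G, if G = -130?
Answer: -163958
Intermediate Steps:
N = -158 (N = -7 - 151 = -158)
N + ((-51 + 39)*(-74 - 31))*G = -158 + ((-51 + 39)*(-74 - 31))*(-130) = -158 - 12*(-105)*(-130) = -158 + 1260*(-130) = -158 - 163800 = -163958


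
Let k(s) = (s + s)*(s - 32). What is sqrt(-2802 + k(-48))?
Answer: 3*sqrt(542) ≈ 69.843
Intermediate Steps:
k(s) = 2*s*(-32 + s) (k(s) = (2*s)*(-32 + s) = 2*s*(-32 + s))
sqrt(-2802 + k(-48)) = sqrt(-2802 + 2*(-48)*(-32 - 48)) = sqrt(-2802 + 2*(-48)*(-80)) = sqrt(-2802 + 7680) = sqrt(4878) = 3*sqrt(542)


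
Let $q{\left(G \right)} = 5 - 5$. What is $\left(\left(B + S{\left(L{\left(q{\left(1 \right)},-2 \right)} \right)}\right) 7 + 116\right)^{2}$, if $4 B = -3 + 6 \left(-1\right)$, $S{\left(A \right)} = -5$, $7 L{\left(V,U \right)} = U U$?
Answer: $\frac{68121}{16} \approx 4257.6$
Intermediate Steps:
$q{\left(G \right)} = 0$ ($q{\left(G \right)} = 5 - 5 = 0$)
$L{\left(V,U \right)} = \frac{U^{2}}{7}$ ($L{\left(V,U \right)} = \frac{U U}{7} = \frac{U^{2}}{7}$)
$B = - \frac{9}{4}$ ($B = \frac{-3 + 6 \left(-1\right)}{4} = \frac{-3 - 6}{4} = \frac{1}{4} \left(-9\right) = - \frac{9}{4} \approx -2.25$)
$\left(\left(B + S{\left(L{\left(q{\left(1 \right)},-2 \right)} \right)}\right) 7 + 116\right)^{2} = \left(\left(- \frac{9}{4} - 5\right) 7 + 116\right)^{2} = \left(\left(- \frac{29}{4}\right) 7 + 116\right)^{2} = \left(- \frac{203}{4} + 116\right)^{2} = \left(\frac{261}{4}\right)^{2} = \frac{68121}{16}$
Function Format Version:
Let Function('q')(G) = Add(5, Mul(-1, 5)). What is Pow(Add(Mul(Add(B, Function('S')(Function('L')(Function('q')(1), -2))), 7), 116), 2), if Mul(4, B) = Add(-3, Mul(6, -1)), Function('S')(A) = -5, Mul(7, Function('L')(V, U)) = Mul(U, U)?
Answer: Rational(68121, 16) ≈ 4257.6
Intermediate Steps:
Function('q')(G) = 0 (Function('q')(G) = Add(5, -5) = 0)
Function('L')(V, U) = Mul(Rational(1, 7), Pow(U, 2)) (Function('L')(V, U) = Mul(Rational(1, 7), Mul(U, U)) = Mul(Rational(1, 7), Pow(U, 2)))
B = Rational(-9, 4) (B = Mul(Rational(1, 4), Add(-3, Mul(6, -1))) = Mul(Rational(1, 4), Add(-3, -6)) = Mul(Rational(1, 4), -9) = Rational(-9, 4) ≈ -2.2500)
Pow(Add(Mul(Add(B, Function('S')(Function('L')(Function('q')(1), -2))), 7), 116), 2) = Pow(Add(Mul(Add(Rational(-9, 4), -5), 7), 116), 2) = Pow(Add(Mul(Rational(-29, 4), 7), 116), 2) = Pow(Add(Rational(-203, 4), 116), 2) = Pow(Rational(261, 4), 2) = Rational(68121, 16)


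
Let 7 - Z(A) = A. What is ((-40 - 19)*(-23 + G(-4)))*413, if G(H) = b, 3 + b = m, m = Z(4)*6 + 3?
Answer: 121835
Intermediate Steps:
Z(A) = 7 - A
m = 21 (m = (7 - 1*4)*6 + 3 = (7 - 4)*6 + 3 = 3*6 + 3 = 18 + 3 = 21)
b = 18 (b = -3 + 21 = 18)
G(H) = 18
((-40 - 19)*(-23 + G(-4)))*413 = ((-40 - 19)*(-23 + 18))*413 = -59*(-5)*413 = 295*413 = 121835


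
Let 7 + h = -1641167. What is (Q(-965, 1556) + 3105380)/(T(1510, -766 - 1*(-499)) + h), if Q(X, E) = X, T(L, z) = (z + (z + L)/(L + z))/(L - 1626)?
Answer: -180056070/95187959 ≈ -1.8916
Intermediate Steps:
h = -1641174 (h = -7 - 1641167 = -1641174)
T(L, z) = (1 + z)/(-1626 + L) (T(L, z) = (z + (L + z)/(L + z))/(-1626 + L) = (z + 1)/(-1626 + L) = (1 + z)/(-1626 + L))
(Q(-965, 1556) + 3105380)/(T(1510, -766 - 1*(-499)) + h) = (-965 + 3105380)/((1 + (-766 - 1*(-499)))/(-1626 + 1510) - 1641174) = 3104415/((1 + (-766 + 499))/(-116) - 1641174) = 3104415/(-(1 - 267)/116 - 1641174) = 3104415/(-1/116*(-266) - 1641174) = 3104415/(133/58 - 1641174) = 3104415/(-95187959/58) = 3104415*(-58/95187959) = -180056070/95187959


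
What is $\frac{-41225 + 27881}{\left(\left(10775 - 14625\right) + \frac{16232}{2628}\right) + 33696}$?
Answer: $- \frac{547938}{1225805} \approx -0.447$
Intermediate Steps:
$\frac{-41225 + 27881}{\left(\left(10775 - 14625\right) + \frac{16232}{2628}\right) + 33696} = - \frac{13344}{\left(-3850 + 16232 \cdot \frac{1}{2628}\right) + 33696} = - \frac{13344}{\left(-3850 + \frac{4058}{657}\right) + 33696} = - \frac{13344}{- \frac{2525392}{657} + 33696} = - \frac{13344}{\frac{19612880}{657}} = \left(-13344\right) \frac{657}{19612880} = - \frac{547938}{1225805}$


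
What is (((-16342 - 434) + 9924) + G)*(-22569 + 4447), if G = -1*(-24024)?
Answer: -311190984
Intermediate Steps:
G = 24024
(((-16342 - 434) + 9924) + G)*(-22569 + 4447) = (((-16342 - 434) + 9924) + 24024)*(-22569 + 4447) = ((-16776 + 9924) + 24024)*(-18122) = (-6852 + 24024)*(-18122) = 17172*(-18122) = -311190984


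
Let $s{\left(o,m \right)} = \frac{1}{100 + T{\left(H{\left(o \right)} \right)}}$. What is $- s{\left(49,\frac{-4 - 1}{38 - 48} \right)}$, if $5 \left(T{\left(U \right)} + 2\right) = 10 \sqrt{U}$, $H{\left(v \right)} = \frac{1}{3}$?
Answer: $- \frac{147}{14404} + \frac{\sqrt{3}}{14404} \approx -0.010085$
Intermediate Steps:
$H{\left(v \right)} = \frac{1}{3}$
$T{\left(U \right)} = -2 + 2 \sqrt{U}$ ($T{\left(U \right)} = -2 + \frac{10 \sqrt{U}}{5} = -2 + 2 \sqrt{U}$)
$s{\left(o,m \right)} = \frac{1}{98 + \frac{2 \sqrt{3}}{3}}$ ($s{\left(o,m \right)} = \frac{1}{100 - \left(2 - \frac{2}{\sqrt{3}}\right)} = \frac{1}{100 - \left(2 - 2 \frac{\sqrt{3}}{3}\right)} = \frac{1}{100 - \left(2 - \frac{2 \sqrt{3}}{3}\right)} = \frac{1}{98 + \frac{2 \sqrt{3}}{3}}$)
$- s{\left(49,\frac{-4 - 1}{38 - 48} \right)} = - (\frac{147}{14404} - \frac{\sqrt{3}}{14404}) = - \frac{147}{14404} + \frac{\sqrt{3}}{14404}$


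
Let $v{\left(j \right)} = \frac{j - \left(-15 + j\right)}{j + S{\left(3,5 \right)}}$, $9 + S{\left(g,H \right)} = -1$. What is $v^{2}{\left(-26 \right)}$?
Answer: $\frac{25}{144} \approx 0.17361$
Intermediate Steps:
$S{\left(g,H \right)} = -10$ ($S{\left(g,H \right)} = -9 - 1 = -10$)
$v{\left(j \right)} = \frac{15}{-10 + j}$ ($v{\left(j \right)} = \frac{j - \left(-15 + j\right)}{j - 10} = \frac{15}{-10 + j}$)
$v^{2}{\left(-26 \right)} = \left(\frac{15}{-10 - 26}\right)^{2} = \left(\frac{15}{-36}\right)^{2} = \left(15 \left(- \frac{1}{36}\right)\right)^{2} = \left(- \frac{5}{12}\right)^{2} = \frac{25}{144}$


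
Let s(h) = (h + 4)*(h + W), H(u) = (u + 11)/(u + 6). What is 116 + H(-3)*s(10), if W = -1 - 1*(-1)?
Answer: 1468/3 ≈ 489.33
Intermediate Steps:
H(u) = (11 + u)/(6 + u)
W = 0 (W = -1 + 1 = 0)
s(h) = h*(4 + h) (s(h) = (h + 4)*(h + 0) = (4 + h)*h = h*(4 + h))
116 + H(-3)*s(10) = 116 + ((11 - 3)/(6 - 3))*(10*(4 + 10)) = 116 + (8/3)*(10*14) = 116 + ((⅓)*8)*140 = 116 + (8/3)*140 = 116 + 1120/3 = 1468/3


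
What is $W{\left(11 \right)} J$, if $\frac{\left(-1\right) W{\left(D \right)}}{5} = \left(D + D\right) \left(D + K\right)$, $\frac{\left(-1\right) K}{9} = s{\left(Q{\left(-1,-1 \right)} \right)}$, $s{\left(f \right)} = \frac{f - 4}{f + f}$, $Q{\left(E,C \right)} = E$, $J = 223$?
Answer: $282095$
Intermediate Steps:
$s{\left(f \right)} = \frac{-4 + f}{2 f}$
$K = - \frac{45}{2}$ ($K = - 9 \frac{-4 - 1}{2 \left(-1\right)} = - 9 \cdot \frac{1}{2} \left(-1\right) \left(-5\right) = \left(-9\right) \frac{5}{2} = - \frac{45}{2} \approx -22.5$)
$W{\left(D \right)} = - 10 D \left(- \frac{45}{2} + D\right)$ ($W{\left(D \right)} = - 5 \left(D + D\right) \left(D - \frac{45}{2}\right) = - 5 \cdot 2 D \left(- \frac{45}{2} + D\right) = - 10 D \left(- \frac{45}{2} + D\right)$)
$W{\left(11 \right)} J = 5 \cdot 11 \left(45 - 22\right) 223 = 5 \cdot 11 \cdot 23 \cdot 223 = 1265 \cdot 223 = 282095$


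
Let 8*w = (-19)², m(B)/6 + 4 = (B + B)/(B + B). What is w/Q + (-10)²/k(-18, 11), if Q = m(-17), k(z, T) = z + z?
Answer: -761/144 ≈ -5.2847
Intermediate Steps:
k(z, T) = 2*z
m(B) = -18 (m(B) = -24 + 6*((B + B)/(B + B)) = -24 + 6*((2*B)/((2*B))) = -24 + 6*((2*B)*(1/(2*B))) = -24 + 6*1 = -24 + 6 = -18)
Q = -18
w = 361/8 (w = (⅛)*(-19)² = (⅛)*361 = 361/8 ≈ 45.125)
w/Q + (-10)²/k(-18, 11) = (361/8)/(-18) + (-10)²/((2*(-18))) = (361/8)*(-1/18) + 100/(-36) = -361/144 + 100*(-1/36) = -361/144 - 25/9 = -761/144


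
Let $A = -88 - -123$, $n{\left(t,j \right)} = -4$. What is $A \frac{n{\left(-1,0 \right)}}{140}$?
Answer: $-1$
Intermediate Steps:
$A = 35$ ($A = -88 + 123 = 35$)
$A \frac{n{\left(-1,0 \right)}}{140} = 35 \left(- \frac{4}{140}\right) = 35 \left(\left(-4\right) \frac{1}{140}\right) = 35 \left(- \frac{1}{35}\right) = -1$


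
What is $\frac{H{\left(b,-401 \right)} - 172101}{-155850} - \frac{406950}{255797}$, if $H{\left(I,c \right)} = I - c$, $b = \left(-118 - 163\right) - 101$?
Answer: $- \frac{9702549073}{19932981225} \approx -0.48676$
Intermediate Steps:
$b = -382$ ($b = -281 - 101 = -382$)
$\frac{H{\left(b,-401 \right)} - 172101}{-155850} - \frac{406950}{255797} = \frac{\left(-382 - -401\right) - 172101}{-155850} - \frac{406950}{255797} = \left(\left(-382 + 401\right) - 172101\right) \left(- \frac{1}{155850}\right) - \frac{406950}{255797} = \left(19 - 172101\right) \left(- \frac{1}{155850}\right) - \frac{406950}{255797} = \left(-172082\right) \left(- \frac{1}{155850}\right) - \frac{406950}{255797} = \frac{86041}{77925} - \frac{406950}{255797} = - \frac{9702549073}{19932981225}$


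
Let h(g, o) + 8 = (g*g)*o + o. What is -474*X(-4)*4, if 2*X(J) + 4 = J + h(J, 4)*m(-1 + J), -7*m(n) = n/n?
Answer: 109968/7 ≈ 15710.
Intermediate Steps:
m(n) = -⅐ (m(n) = -n/(7*n) = -⅐*1 = -⅐)
h(g, o) = -8 + o + o*g² (h(g, o) = -8 + ((g*g)*o + o) = -8 + (g²*o + o) = -8 + (o*g² + o) = -8 + (o + o*g²) = -8 + o + o*g²)
X(J) = -12/7 + J/2 - 2*J²/7 (X(J) = -2 + (J + (-8 + 4 + 4*J²)*(-⅐))/2 = -2 + (J + (-4 + 4*J²)*(-⅐))/2 = -2 + (J + (4/7 - 4*J²/7))/2 = -2 + (4/7 + J - 4*J²/7)/2 = -2 + (2/7 + J/2 - 2*J²/7) = -12/7 + J/2 - 2*J²/7)
-474*X(-4)*4 = -474*(-12/7 + (½)*(-4) - 2/7*(-4)²)*4 = -474*(-12/7 - 2 - 2/7*16)*4 = -474*(-12/7 - 2 - 32/7)*4 = -(-27492)*4/7 = -474*(-232/7) = 109968/7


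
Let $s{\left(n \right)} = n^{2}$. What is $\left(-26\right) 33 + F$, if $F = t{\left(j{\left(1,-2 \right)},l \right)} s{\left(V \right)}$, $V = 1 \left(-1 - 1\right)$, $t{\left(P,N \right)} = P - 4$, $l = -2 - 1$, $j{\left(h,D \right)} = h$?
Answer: $-870$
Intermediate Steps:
$l = -3$ ($l = -2 - 1 = -3$)
$t{\left(P,N \right)} = -4 + P$
$V = -2$ ($V = 1 \left(-2\right) = -2$)
$F = -12$ ($F = \left(-4 + 1\right) \left(-2\right)^{2} = \left(-3\right) 4 = -12$)
$\left(-26\right) 33 + F = \left(-26\right) 33 - 12 = -858 - 12 = -870$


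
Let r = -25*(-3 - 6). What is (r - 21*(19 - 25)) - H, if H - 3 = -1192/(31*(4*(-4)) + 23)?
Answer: 163412/473 ≈ 345.48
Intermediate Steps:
r = 225 (r = -25*(-9) = 225)
H = 2611/473 (H = 3 - 1192/(31*(4*(-4)) + 23) = 3 - 1192/(31*(-16) + 23) = 3 - 1192/(-496 + 23) = 3 - 1192/(-473) = 3 - 1192*(-1/473) = 3 + 1192/473 = 2611/473 ≈ 5.5201)
(r - 21*(19 - 25)) - H = (225 - 21*(19 - 25)) - 1*2611/473 = (225 - 21*(-6)) - 2611/473 = (225 + 126) - 2611/473 = 351 - 2611/473 = 163412/473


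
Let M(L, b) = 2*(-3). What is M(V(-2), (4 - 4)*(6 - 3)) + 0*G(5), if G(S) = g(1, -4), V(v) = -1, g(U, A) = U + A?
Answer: -6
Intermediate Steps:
g(U, A) = A + U
G(S) = -3 (G(S) = -4 + 1 = -3)
M(L, b) = -6
M(V(-2), (4 - 4)*(6 - 3)) + 0*G(5) = -6 + 0*(-3) = -6 + 0 = -6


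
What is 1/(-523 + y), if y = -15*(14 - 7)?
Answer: -1/628 ≈ -0.0015924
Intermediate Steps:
y = -105 (y = -15*7 = -105)
1/(-523 + y) = 1/(-523 - 105) = 1/(-628) = -1/628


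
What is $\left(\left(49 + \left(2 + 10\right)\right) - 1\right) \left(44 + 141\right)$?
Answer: $11100$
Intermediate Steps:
$\left(\left(49 + \left(2 + 10\right)\right) - 1\right) \left(44 + 141\right) = \left(\left(49 + 12\right) - 1\right) 185 = \left(61 - 1\right) 185 = 60 \cdot 185 = 11100$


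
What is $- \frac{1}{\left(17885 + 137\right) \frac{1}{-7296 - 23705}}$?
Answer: $\frac{31001}{18022} \approx 1.7202$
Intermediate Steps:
$- \frac{1}{\left(17885 + 137\right) \frac{1}{-7296 - 23705}} = - \frac{1}{18022 \frac{1}{-31001}} = - \frac{1}{18022 \left(- \frac{1}{31001}\right)} = - \frac{1}{- \frac{18022}{31001}} = \left(-1\right) \left(- \frac{31001}{18022}\right) = \frac{31001}{18022}$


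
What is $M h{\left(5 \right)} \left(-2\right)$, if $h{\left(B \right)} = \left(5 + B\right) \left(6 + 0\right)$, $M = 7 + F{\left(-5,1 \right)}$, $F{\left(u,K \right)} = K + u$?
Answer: $-360$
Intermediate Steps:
$M = 3$ ($M = 7 + \left(1 - 5\right) = 7 - 4 = 3$)
$h{\left(B \right)} = 30 + 6 B$ ($h{\left(B \right)} = \left(5 + B\right) 6 = 30 + 6 B$)
$M h{\left(5 \right)} \left(-2\right) = 3 \left(30 + 6 \cdot 5\right) \left(-2\right) = 3 \left(30 + 30\right) \left(-2\right) = 3 \cdot 60 \left(-2\right) = 180 \left(-2\right) = -360$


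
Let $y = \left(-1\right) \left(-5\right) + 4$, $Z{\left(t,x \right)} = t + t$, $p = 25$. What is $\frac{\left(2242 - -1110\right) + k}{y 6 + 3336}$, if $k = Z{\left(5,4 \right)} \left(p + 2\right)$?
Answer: $\frac{1811}{1695} \approx 1.0684$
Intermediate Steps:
$Z{\left(t,x \right)} = 2 t$
$y = 9$ ($y = 5 + 4 = 9$)
$k = 270$ ($k = 2 \cdot 5 \left(25 + 2\right) = 10 \cdot 27 = 270$)
$\frac{\left(2242 - -1110\right) + k}{y 6 + 3336} = \frac{\left(2242 - -1110\right) + 270}{9 \cdot 6 + 3336} = \frac{\left(2242 + 1110\right) + 270}{54 + 3336} = \frac{3352 + 270}{3390} = 3622 \cdot \frac{1}{3390} = \frac{1811}{1695}$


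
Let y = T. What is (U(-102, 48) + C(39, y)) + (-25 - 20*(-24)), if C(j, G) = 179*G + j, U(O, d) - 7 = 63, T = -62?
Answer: -10534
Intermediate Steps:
y = -62
U(O, d) = 70 (U(O, d) = 7 + 63 = 70)
C(j, G) = j + 179*G
(U(-102, 48) + C(39, y)) + (-25 - 20*(-24)) = (70 + (39 + 179*(-62))) + (-25 - 20*(-24)) = (70 + (39 - 11098)) + (-25 + 480) = (70 - 11059) + 455 = -10989 + 455 = -10534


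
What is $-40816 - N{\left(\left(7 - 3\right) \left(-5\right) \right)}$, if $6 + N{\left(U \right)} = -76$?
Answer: $-40734$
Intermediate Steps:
$N{\left(U \right)} = -82$ ($N{\left(U \right)} = -6 - 76 = -82$)
$-40816 - N{\left(\left(7 - 3\right) \left(-5\right) \right)} = -40816 - -82 = -40816 + 82 = -40734$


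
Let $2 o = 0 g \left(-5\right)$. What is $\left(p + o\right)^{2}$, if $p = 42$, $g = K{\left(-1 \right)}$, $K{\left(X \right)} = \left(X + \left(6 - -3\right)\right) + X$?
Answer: $1764$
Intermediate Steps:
$K{\left(X \right)} = 9 + 2 X$ ($K{\left(X \right)} = \left(X + \left(6 + 3\right)\right) + X = \left(X + 9\right) + X = \left(9 + X\right) + X = 9 + 2 X$)
$g = 7$ ($g = 9 + 2 \left(-1\right) = 9 - 2 = 7$)
$o = 0$ ($o = \frac{0 \cdot 7 \left(-5\right)}{2} = \frac{0 \left(-5\right)}{2} = \frac{1}{2} \cdot 0 = 0$)
$\left(p + o\right)^{2} = \left(42 + 0\right)^{2} = 42^{2} = 1764$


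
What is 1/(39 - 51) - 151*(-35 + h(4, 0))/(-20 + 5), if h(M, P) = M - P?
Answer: -6243/20 ≈ -312.15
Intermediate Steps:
1/(39 - 51) - 151*(-35 + h(4, 0))/(-20 + 5) = 1/(39 - 51) - 151*(-35 + (4 - 1*0))/(-20 + 5) = 1/(-12) - 151*(-35 + (4 + 0))/(-15) = -1/12 - 151*(-35 + 4)*(-1)/15 = -1/12 - (-4681)*(-1)/15 = -1/12 - 151*31/15 = -1/12 - 4681/15 = -6243/20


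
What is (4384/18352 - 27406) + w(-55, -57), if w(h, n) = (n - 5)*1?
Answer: -31505522/1147 ≈ -27468.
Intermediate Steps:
w(h, n) = -5 + n (w(h, n) = (-5 + n)*1 = -5 + n)
(4384/18352 - 27406) + w(-55, -57) = (4384/18352 - 27406) + (-5 - 57) = (4384*(1/18352) - 27406) - 62 = (274/1147 - 27406) - 62 = -31434408/1147 - 62 = -31505522/1147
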